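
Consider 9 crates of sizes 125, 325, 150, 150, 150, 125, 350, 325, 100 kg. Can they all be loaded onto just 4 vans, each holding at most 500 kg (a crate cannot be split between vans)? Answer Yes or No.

A valid assignment using 4 vans:
  van 1: 350 + 150 = 500
  van 2: 325 + 150 = 475
  van 3: 325 + 150 = 475
  van 4: 125 + 125 + 100 = 350
Every load is within 500 kg, so 4 vans suffice.

Yes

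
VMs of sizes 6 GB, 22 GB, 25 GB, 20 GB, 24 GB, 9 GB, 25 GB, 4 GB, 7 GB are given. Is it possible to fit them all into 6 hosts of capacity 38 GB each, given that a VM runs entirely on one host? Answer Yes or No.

A valid assignment using 5 hosts:
  host 1: 25 + 9 + 4 = 38
  host 2: 25 + 7 + 6 = 38
  host 3: 24 = 24
  host 4: 22 = 22
  host 5: 20 = 20
That uses only 5 ≤ 6, so 6 hosts are enough.

Yes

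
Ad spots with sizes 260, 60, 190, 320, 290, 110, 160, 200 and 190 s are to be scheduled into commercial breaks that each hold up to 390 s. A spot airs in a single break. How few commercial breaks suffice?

5

Total = 320 + 290 + 260 + 200 + 190 + 190 + 160 + 110 + 60 = 1780 s.
Lower bound: ⌈1780/390⌉ = 5 commercial breaks.
A packing using 5 commercial breaks:
  break 1: 320 + 60 = 380
  break 2: 290 = 290
  break 3: 260 + 110 = 370
  break 4: 200 + 190 = 390
  break 5: 190 + 160 = 350
This matches the lower bound, so 5 is optimal.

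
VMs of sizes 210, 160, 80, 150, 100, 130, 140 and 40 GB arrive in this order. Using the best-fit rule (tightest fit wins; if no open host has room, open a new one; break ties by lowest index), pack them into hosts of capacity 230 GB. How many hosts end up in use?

  210 → host 1 (new)  [load 210/230]
  160 → host 2 (new)  [load 160/230]
  80 → host 3 (new)  [load 80/230]
  150 → host 3  [load 230/230]
  100 → host 4 (new)  [load 100/230]
  130 → host 4  [load 230/230]
  140 → host 5 (new)  [load 140/230]
  40 → host 2  [load 200/230]
5 hosts opened.

5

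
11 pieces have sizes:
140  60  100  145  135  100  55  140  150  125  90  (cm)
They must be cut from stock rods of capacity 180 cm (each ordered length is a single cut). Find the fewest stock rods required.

Total = 150 + 145 + 140 + 140 + 135 + 125 + 100 + 100 + 90 + 60 + 55 = 1240 cm.
Lower bound: ⌈1240/180⌉ = 7 stock rods.
Also, 8 pieces each exceed 90 cm, and no two of those can share a stock rod, so at least 8 stock rods are needed.
A packing using 9 stock rods:
  stock rod 1: 150 = 150
  stock rod 2: 145 = 145
  stock rod 3: 140 = 140
  stock rod 4: 140 = 140
  stock rod 5: 135 = 135
  stock rod 6: 125 + 55 = 180
  stock rod 7: 100 + 60 = 160
  stock rod 8: 100 = 100
  stock rod 9: 90 = 90
No arrangement into 8 stock rods stays within capacity, so 9 is optimal.

9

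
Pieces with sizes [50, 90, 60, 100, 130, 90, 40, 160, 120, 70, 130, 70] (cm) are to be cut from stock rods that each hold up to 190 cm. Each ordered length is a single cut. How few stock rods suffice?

Total = 160 + 130 + 130 + 120 + 100 + 90 + 90 + 70 + 70 + 60 + 50 + 40 = 1110 cm.
Lower bound: ⌈1110/190⌉ = 6 stock rods.
A packing using 7 stock rods:
  stock rod 1: 160 = 160
  stock rod 2: 130 + 60 = 190
  stock rod 3: 130 + 50 = 180
  stock rod 4: 120 + 70 = 190
  stock rod 5: 100 + 90 = 190
  stock rod 6: 90 + 70 = 160
  stock rod 7: 40 = 40
No arrangement into 6 stock rods stays within capacity, so 7 is optimal.

7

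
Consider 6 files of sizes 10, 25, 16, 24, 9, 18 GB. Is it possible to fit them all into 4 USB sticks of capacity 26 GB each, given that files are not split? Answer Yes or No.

No

Total = 102 GB; ⌈102/26⌉ = 4.
The bound of 4 does not rule out 4, but exhaustive search shows no assignment into 4 USB sticks of capacity 26 GB exists — the minimum is 5.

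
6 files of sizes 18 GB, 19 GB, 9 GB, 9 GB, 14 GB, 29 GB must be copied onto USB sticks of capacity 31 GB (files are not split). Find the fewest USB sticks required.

4

Total = 29 + 19 + 18 + 14 + 9 + 9 = 98 GB.
Lower bound: ⌈98/31⌉ = 4 USB sticks.
A packing using 4 USB sticks:
  USB stick 1: 29 = 29
  USB stick 2: 19 + 9 = 28
  USB stick 3: 18 + 9 = 27
  USB stick 4: 14 = 14
This matches the lower bound, so 4 is optimal.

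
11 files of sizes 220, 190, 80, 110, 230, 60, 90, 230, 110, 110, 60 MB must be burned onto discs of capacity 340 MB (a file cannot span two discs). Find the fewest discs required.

5

Total = 230 + 230 + 220 + 190 + 110 + 110 + 110 + 90 + 80 + 60 + 60 = 1490 MB.
Lower bound: ⌈1490/340⌉ = 5 discs.
A packing using 5 discs:
  disc 1: 230 + 110 = 340
  disc 2: 230 + 110 = 340
  disc 3: 220 + 110 = 330
  disc 4: 190 + 90 + 60 = 340
  disc 5: 80 + 60 = 140
This matches the lower bound, so 5 is optimal.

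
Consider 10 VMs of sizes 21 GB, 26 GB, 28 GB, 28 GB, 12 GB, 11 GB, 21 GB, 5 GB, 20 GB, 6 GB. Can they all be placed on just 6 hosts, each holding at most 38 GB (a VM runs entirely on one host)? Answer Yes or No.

Yes

A valid assignment using 6 hosts:
  host 1: 28 + 6 = 34
  host 2: 28 + 5 = 33
  host 3: 26 + 12 = 38
  host 4: 21 + 11 = 32
  host 5: 21 = 21
  host 6: 20 = 20
Every load is within 38 GB, so 6 hosts suffice.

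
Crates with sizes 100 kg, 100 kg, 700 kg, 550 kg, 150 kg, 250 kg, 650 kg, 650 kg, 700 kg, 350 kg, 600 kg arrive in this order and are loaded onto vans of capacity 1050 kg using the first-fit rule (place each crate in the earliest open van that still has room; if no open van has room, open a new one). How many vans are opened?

6

  100 → van 1 (new)  [load 100/1050]
  100 → van 1  [load 200/1050]
  700 → van 1  [load 900/1050]
  550 → van 2 (new)  [load 550/1050]
  150 → van 1  [load 1050/1050]
  250 → van 2  [load 800/1050]
  650 → van 3 (new)  [load 650/1050]
  650 → van 4 (new)  [load 650/1050]
  700 → van 5 (new)  [load 700/1050]
  350 → van 3  [load 1000/1050]
  600 → van 6 (new)  [load 600/1050]
6 vans opened.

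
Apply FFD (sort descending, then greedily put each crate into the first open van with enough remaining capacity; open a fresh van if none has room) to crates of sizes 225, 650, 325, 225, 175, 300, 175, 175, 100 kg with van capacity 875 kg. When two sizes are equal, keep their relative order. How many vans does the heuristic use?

3

Sorted descending: 650, 325, 300, 225, 225, 175, 175, 175, 100.
  650 → van 1 (new)  [load 650/875]
  325 → van 2 (new)  [load 325/875]
  300 → van 2  [load 625/875]
  225 → van 1  [load 875/875]
  225 → van 2  [load 850/875]
  175 → van 3 (new)  [load 175/875]
  175 → van 3  [load 350/875]
  175 → van 3  [load 525/875]
  100 → van 3  [load 625/875]
3 vans opened.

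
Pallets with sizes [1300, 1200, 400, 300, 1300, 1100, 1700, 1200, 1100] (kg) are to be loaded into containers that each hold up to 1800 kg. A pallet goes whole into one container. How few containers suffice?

Total = 1700 + 1300 + 1300 + 1200 + 1200 + 1100 + 1100 + 400 + 300 = 9600 kg.
Lower bound: ⌈9600/1800⌉ = 6 containers.
Also, 7 pallets each exceed 900 kg, and no two of those can share a container, so at least 7 containers are needed.
A packing using 7 containers:
  container 1: 1700 = 1700
  container 2: 1300 + 400 = 1700
  container 3: 1300 + 300 = 1600
  container 4: 1200 = 1200
  container 5: 1200 = 1200
  container 6: 1100 = 1100
  container 7: 1100 = 1100
This matches the lower bound, so 7 is optimal.

7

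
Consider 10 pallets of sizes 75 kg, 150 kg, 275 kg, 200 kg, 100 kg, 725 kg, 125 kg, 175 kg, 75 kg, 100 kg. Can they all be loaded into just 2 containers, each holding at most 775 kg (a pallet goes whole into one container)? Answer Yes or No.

Total = 2000 kg; ⌈2000/775⌉ = 3.
At least 3 containers are required, but only 2 are allowed.

No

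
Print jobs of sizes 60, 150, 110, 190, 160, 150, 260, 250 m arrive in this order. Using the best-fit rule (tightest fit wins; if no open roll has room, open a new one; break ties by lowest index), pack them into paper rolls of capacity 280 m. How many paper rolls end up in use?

  60 → roll 1 (new)  [load 60/280]
  150 → roll 1  [load 210/280]
  110 → roll 2 (new)  [load 110/280]
  190 → roll 3 (new)  [load 190/280]
  160 → roll 2  [load 270/280]
  150 → roll 4 (new)  [load 150/280]
  260 → roll 5 (new)  [load 260/280]
  250 → roll 6 (new)  [load 250/280]
6 paper rolls opened.

6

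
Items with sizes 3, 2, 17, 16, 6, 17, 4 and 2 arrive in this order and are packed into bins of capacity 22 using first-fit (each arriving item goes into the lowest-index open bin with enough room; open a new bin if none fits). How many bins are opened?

  3 → bin 1 (new)  [load 3/22]
  2 → bin 1  [load 5/22]
  17 → bin 1  [load 22/22]
  16 → bin 2 (new)  [load 16/22]
  6 → bin 2  [load 22/22]
  17 → bin 3 (new)  [load 17/22]
  4 → bin 3  [load 21/22]
  2 → bin 4 (new)  [load 2/22]
4 bins opened.

4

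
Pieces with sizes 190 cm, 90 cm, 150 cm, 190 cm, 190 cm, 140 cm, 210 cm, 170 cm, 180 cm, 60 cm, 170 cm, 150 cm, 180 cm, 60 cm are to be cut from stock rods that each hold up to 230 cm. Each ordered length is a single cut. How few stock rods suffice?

Total = 210 + 190 + 190 + 190 + 180 + 180 + 170 + 170 + 150 + 150 + 140 + 90 + 60 + 60 = 2130 cm.
Lower bound: ⌈2130/230⌉ = 10 stock rods.
Also, 11 pieces each exceed 115 cm, and no two of those can share a stock rod, so at least 11 stock rods are needed.
A packing using 11 stock rods:
  stock rod 1: 210 = 210
  stock rod 2: 190 = 190
  stock rod 3: 190 = 190
  stock rod 4: 190 = 190
  stock rod 5: 180 = 180
  stock rod 6: 180 = 180
  stock rod 7: 170 + 60 = 230
  stock rod 8: 170 + 60 = 230
  stock rod 9: 150 = 150
  stock rod 10: 150 = 150
  stock rod 11: 140 + 90 = 230
This matches the lower bound, so 11 is optimal.

11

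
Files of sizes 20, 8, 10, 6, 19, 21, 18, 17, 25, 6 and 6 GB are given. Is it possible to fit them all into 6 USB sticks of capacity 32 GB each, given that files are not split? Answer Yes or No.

A valid assignment using 6 USB sticks:
  USB stick 1: 25 + 6 = 31
  USB stick 2: 21 + 10 = 31
  USB stick 3: 20 + 8 = 28
  USB stick 4: 19 + 6 + 6 = 31
  USB stick 5: 18 = 18
  USB stick 6: 17 = 17
Every load is within 32 GB, so 6 USB sticks suffice.

Yes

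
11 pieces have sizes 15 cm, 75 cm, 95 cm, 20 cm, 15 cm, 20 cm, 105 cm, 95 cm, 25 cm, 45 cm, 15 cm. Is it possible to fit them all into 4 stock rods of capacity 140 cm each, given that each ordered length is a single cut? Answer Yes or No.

Yes

A valid assignment using 4 stock rods:
  stock rod 1: 105 + 25 = 130
  stock rod 2: 95 + 45 = 140
  stock rod 3: 95 + 20 + 20 = 135
  stock rod 4: 75 + 15 + 15 + 15 = 120
Every load is within 140 cm, so 4 stock rods suffice.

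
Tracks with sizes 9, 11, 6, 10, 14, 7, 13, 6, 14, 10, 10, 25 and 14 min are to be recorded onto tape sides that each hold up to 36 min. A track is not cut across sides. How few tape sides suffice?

Total = 25 + 14 + 14 + 14 + 13 + 11 + 10 + 10 + 10 + 9 + 7 + 6 + 6 = 149 min.
Lower bound: ⌈149/36⌉ = 5 tape sides.
A packing using 5 tape sides:
  side 1: 25 + 11 = 36
  side 2: 14 + 14 + 7 = 35
  side 3: 14 + 13 + 9 = 36
  side 4: 10 + 10 + 10 + 6 = 36
  side 5: 6 = 6
This matches the lower bound, so 5 is optimal.

5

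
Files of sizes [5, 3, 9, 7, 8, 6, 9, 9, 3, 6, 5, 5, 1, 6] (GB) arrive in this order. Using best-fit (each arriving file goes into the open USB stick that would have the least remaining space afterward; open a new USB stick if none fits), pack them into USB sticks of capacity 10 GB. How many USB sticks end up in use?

10

  5 → USB stick 1 (new)  [load 5/10]
  3 → USB stick 1  [load 8/10]
  9 → USB stick 2 (new)  [load 9/10]
  7 → USB stick 3 (new)  [load 7/10]
  8 → USB stick 4 (new)  [load 8/10]
  6 → USB stick 5 (new)  [load 6/10]
  9 → USB stick 6 (new)  [load 9/10]
  9 → USB stick 7 (new)  [load 9/10]
  3 → USB stick 3  [load 10/10]
  6 → USB stick 8 (new)  [load 6/10]
  5 → USB stick 9 (new)  [load 5/10]
  5 → USB stick 9  [load 10/10]
  1 → USB stick 2  [load 10/10]
  6 → USB stick 10 (new)  [load 6/10]
10 USB sticks opened.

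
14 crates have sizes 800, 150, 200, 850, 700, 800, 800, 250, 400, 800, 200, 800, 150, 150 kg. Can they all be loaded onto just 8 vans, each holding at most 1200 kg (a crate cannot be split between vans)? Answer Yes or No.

Yes

A valid assignment using 7 vans:
  van 1: 850 + 250 = 1100
  van 2: 800 + 400 = 1200
  van 3: 800 + 200 + 200 = 1200
  van 4: 800 + 150 + 150 = 1100
  van 5: 800 + 150 = 950
  van 6: 800 = 800
  van 7: 700 = 700
That uses only 7 ≤ 8, so 8 vans are enough.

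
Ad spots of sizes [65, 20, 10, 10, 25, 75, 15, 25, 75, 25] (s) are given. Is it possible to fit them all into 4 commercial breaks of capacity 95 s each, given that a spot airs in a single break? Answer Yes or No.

A valid assignment using 4 commercial breaks:
  break 1: 75 + 20 = 95
  break 2: 75 + 15 = 90
  break 3: 65 + 25 = 90
  break 4: 25 + 25 + 10 + 10 = 70
Every load is within 95 s, so 4 commercial breaks suffice.

Yes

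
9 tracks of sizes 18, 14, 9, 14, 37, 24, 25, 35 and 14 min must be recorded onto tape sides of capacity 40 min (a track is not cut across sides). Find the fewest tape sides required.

Total = 37 + 35 + 25 + 24 + 18 + 14 + 14 + 14 + 9 = 190 min.
Lower bound: ⌈190/40⌉ = 5 tape sides.
A packing using 6 tape sides:
  side 1: 37 = 37
  side 2: 35 = 35
  side 3: 25 + 14 = 39
  side 4: 24 + 14 = 38
  side 5: 18 + 14 = 32
  side 6: 9 = 9
No arrangement into 5 tape sides stays within capacity, so 6 is optimal.

6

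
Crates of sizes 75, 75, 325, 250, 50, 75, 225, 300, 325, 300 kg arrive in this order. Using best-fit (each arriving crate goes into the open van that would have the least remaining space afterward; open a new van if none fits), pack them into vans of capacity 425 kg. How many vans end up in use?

  75 → van 1 (new)  [load 75/425]
  75 → van 1  [load 150/425]
  325 → van 2 (new)  [load 325/425]
  250 → van 1  [load 400/425]
  50 → van 2  [load 375/425]
  75 → van 3 (new)  [load 75/425]
  225 → van 3  [load 300/425]
  300 → van 4 (new)  [load 300/425]
  325 → van 5 (new)  [load 325/425]
  300 → van 6 (new)  [load 300/425]
6 vans opened.

6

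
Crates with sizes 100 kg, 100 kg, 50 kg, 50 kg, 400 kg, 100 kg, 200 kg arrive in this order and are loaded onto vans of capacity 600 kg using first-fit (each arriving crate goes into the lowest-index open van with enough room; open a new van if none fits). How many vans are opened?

2

  100 → van 1 (new)  [load 100/600]
  100 → van 1  [load 200/600]
  50 → van 1  [load 250/600]
  50 → van 1  [load 300/600]
  400 → van 2 (new)  [load 400/600]
  100 → van 1  [load 400/600]
  200 → van 1  [load 600/600]
2 vans opened.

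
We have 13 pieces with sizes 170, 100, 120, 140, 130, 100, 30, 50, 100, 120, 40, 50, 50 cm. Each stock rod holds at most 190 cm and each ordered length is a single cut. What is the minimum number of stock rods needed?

Total = 170 + 140 + 130 + 120 + 120 + 100 + 100 + 100 + 50 + 50 + 50 + 40 + 30 = 1200 cm.
Lower bound: ⌈1200/190⌉ = 7 stock rods.
Also, 8 pieces each exceed 95 cm, and no two of those can share a stock rod, so at least 8 stock rods are needed.
A packing using 8 stock rods:
  stock rod 1: 170 = 170
  stock rod 2: 140 + 50 = 190
  stock rod 3: 130 + 50 = 180
  stock rod 4: 120 + 50 = 170
  stock rod 5: 120 + 40 + 30 = 190
  stock rod 6: 100 = 100
  stock rod 7: 100 = 100
  stock rod 8: 100 = 100
This matches the lower bound, so 8 is optimal.

8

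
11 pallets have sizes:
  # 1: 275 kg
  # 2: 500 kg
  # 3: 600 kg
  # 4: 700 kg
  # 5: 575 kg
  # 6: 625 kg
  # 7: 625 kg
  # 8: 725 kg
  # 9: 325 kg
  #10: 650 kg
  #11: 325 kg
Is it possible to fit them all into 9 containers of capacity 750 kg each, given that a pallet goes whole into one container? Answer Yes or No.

Total = 5925 kg; ⌈5925/750⌉ = 8.
The bound of 8 does not rule out 9, but exhaustive search shows no assignment into 9 containers of capacity 750 kg exists — the minimum is 10.

No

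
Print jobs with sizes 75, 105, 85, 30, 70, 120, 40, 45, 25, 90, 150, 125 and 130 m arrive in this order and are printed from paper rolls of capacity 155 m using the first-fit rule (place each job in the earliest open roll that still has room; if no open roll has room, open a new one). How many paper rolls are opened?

  75 → roll 1 (new)  [load 75/155]
  105 → roll 2 (new)  [load 105/155]
  85 → roll 3 (new)  [load 85/155]
  30 → roll 1  [load 105/155]
  70 → roll 3  [load 155/155]
  120 → roll 4 (new)  [load 120/155]
  40 → roll 1  [load 145/155]
  45 → roll 2  [load 150/155]
  25 → roll 4  [load 145/155]
  90 → roll 5 (new)  [load 90/155]
  150 → roll 6 (new)  [load 150/155]
  125 → roll 7 (new)  [load 125/155]
  130 → roll 8 (new)  [load 130/155]
8 paper rolls opened.

8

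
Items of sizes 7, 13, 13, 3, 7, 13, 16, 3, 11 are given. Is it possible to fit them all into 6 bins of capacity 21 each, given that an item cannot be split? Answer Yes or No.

A valid assignment using 5 bins:
  bin 1: 16 + 3 = 19
  bin 2: 13 + 7 = 20
  bin 3: 13 + 7 = 20
  bin 4: 13 + 3 = 16
  bin 5: 11 = 11
That uses only 5 ≤ 6, so 6 bins are enough.

Yes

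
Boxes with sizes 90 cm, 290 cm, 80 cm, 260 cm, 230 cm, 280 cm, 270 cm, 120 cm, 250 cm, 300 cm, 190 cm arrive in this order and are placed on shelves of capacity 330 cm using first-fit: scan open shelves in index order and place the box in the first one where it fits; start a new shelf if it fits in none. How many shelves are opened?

9

  90 → shelf 1 (new)  [load 90/330]
  290 → shelf 2 (new)  [load 290/330]
  80 → shelf 1  [load 170/330]
  260 → shelf 3 (new)  [load 260/330]
  230 → shelf 4 (new)  [load 230/330]
  280 → shelf 5 (new)  [load 280/330]
  270 → shelf 6 (new)  [load 270/330]
  120 → shelf 1  [load 290/330]
  250 → shelf 7 (new)  [load 250/330]
  300 → shelf 8 (new)  [load 300/330]
  190 → shelf 9 (new)  [load 190/330]
9 shelves opened.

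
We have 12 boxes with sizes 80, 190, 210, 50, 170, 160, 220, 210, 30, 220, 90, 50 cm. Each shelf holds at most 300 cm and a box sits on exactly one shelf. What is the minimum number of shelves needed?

7

Total = 220 + 220 + 210 + 210 + 190 + 170 + 160 + 90 + 80 + 50 + 50 + 30 = 1680 cm.
Lower bound: ⌈1680/300⌉ = 6 shelves.
Also, 7 boxes each exceed 150 cm, and no two of those can share a shelf, so at least 7 shelves are needed.
A packing using 7 shelves:
  shelf 1: 220 + 80 = 300
  shelf 2: 220 + 50 + 30 = 300
  shelf 3: 210 + 90 = 300
  shelf 4: 210 + 50 = 260
  shelf 5: 190 = 190
  shelf 6: 170 = 170
  shelf 7: 160 = 160
This matches the lower bound, so 7 is optimal.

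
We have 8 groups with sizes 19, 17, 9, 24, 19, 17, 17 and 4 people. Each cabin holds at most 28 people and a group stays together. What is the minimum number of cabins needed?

6

Total = 24 + 19 + 19 + 17 + 17 + 17 + 9 + 4 = 126 people.
Lower bound: ⌈126/28⌉ = 5 cabins.
Also, 6 groups each exceed 14 people, and no two of those can share a cabin, so at least 6 cabins are needed.
A packing using 6 cabins:
  cabin 1: 24 + 4 = 28
  cabin 2: 19 + 9 = 28
  cabin 3: 19 = 19
  cabin 4: 17 = 17
  cabin 5: 17 = 17
  cabin 6: 17 = 17
This matches the lower bound, so 6 is optimal.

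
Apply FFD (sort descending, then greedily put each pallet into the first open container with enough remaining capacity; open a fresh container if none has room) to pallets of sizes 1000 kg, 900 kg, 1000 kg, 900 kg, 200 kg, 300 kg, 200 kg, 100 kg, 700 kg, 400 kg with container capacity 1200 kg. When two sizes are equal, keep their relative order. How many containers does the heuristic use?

5

Sorted descending: 1000, 1000, 900, 900, 700, 400, 300, 200, 200, 100.
  1000 → container 1 (new)  [load 1000/1200]
  1000 → container 2 (new)  [load 1000/1200]
  900 → container 3 (new)  [load 900/1200]
  900 → container 4 (new)  [load 900/1200]
  700 → container 5 (new)  [load 700/1200]
  400 → container 5  [load 1100/1200]
  300 → container 3  [load 1200/1200]
  200 → container 1  [load 1200/1200]
  200 → container 2  [load 1200/1200]
  100 → container 4  [load 1000/1200]
5 containers opened.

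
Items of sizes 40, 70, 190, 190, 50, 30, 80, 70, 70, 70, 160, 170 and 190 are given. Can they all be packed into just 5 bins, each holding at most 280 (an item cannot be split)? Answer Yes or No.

Total = 1380; ⌈1380/280⌉ = 5.
The bound of 5 does not rule out 5, but exhaustive search shows no assignment into 5 bins of capacity 280 exists — the minimum is 6.

No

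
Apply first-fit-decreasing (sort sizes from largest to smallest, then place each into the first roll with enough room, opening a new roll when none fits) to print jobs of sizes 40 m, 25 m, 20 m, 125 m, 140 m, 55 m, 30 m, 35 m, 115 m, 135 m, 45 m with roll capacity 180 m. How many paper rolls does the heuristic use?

5

Sorted descending: 140, 135, 125, 115, 55, 45, 40, 35, 30, 25, 20.
  140 → roll 1 (new)  [load 140/180]
  135 → roll 2 (new)  [load 135/180]
  125 → roll 3 (new)  [load 125/180]
  115 → roll 4 (new)  [load 115/180]
  55 → roll 3  [load 180/180]
  45 → roll 2  [load 180/180]
  40 → roll 1  [load 180/180]
  35 → roll 4  [load 150/180]
  30 → roll 4  [load 180/180]
  25 → roll 5 (new)  [load 25/180]
  20 → roll 5  [load 45/180]
5 paper rolls opened.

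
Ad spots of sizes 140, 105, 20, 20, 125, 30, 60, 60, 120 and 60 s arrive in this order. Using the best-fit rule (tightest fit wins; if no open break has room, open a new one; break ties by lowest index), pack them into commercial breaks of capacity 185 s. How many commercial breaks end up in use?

  140 → break 1 (new)  [load 140/185]
  105 → break 2 (new)  [load 105/185]
  20 → break 1  [load 160/185]
  20 → break 1  [load 180/185]
  125 → break 3 (new)  [load 125/185]
  30 → break 3  [load 155/185]
  60 → break 2  [load 165/185]
  60 → break 4 (new)  [load 60/185]
  120 → break 4  [load 180/185]
  60 → break 5 (new)  [load 60/185]
5 commercial breaks opened.

5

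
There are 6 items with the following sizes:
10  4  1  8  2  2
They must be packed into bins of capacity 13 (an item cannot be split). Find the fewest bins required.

Total = 10 + 8 + 4 + 2 + 2 + 1 = 27.
Lower bound: ⌈27/13⌉ = 3 bins.
A packing using 3 bins:
  bin 1: 10 + 2 + 1 = 13
  bin 2: 8 + 4 = 12
  bin 3: 2 = 2
This matches the lower bound, so 3 is optimal.

3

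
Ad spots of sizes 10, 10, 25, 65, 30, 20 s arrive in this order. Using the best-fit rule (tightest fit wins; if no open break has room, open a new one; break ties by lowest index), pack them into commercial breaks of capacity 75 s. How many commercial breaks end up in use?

3

  10 → break 1 (new)  [load 10/75]
  10 → break 1  [load 20/75]
  25 → break 1  [load 45/75]
  65 → break 2 (new)  [load 65/75]
  30 → break 1  [load 75/75]
  20 → break 3 (new)  [load 20/75]
3 commercial breaks opened.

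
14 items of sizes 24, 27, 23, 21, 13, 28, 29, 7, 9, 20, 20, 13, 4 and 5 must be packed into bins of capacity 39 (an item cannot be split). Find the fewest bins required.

Total = 29 + 28 + 27 + 24 + 23 + 21 + 20 + 20 + 13 + 13 + 9 + 7 + 5 + 4 = 243.
Lower bound: ⌈243/39⌉ = 7 bins.
Also, 8 items each exceed 39/2, and no two of those can share a bin, so at least 8 bins are needed.
A packing using 8 bins:
  bin 1: 29 + 9 = 38
  bin 2: 28 + 7 + 4 = 39
  bin 3: 27 + 5 = 32
  bin 4: 24 + 13 = 37
  bin 5: 23 + 13 = 36
  bin 6: 21 = 21
  bin 7: 20 = 20
  bin 8: 20 = 20
This matches the lower bound, so 8 is optimal.

8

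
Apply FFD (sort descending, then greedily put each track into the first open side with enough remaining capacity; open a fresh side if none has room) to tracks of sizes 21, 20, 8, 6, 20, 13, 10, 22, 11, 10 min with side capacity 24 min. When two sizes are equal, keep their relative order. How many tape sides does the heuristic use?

Sorted descending: 22, 21, 20, 20, 13, 11, 10, 10, 8, 6.
  22 → side 1 (new)  [load 22/24]
  21 → side 2 (new)  [load 21/24]
  20 → side 3 (new)  [load 20/24]
  20 → side 4 (new)  [load 20/24]
  13 → side 5 (new)  [load 13/24]
  11 → side 5  [load 24/24]
  10 → side 6 (new)  [load 10/24]
  10 → side 6  [load 20/24]
  8 → side 7 (new)  [load 8/24]
  6 → side 7  [load 14/24]
7 tape sides opened.

7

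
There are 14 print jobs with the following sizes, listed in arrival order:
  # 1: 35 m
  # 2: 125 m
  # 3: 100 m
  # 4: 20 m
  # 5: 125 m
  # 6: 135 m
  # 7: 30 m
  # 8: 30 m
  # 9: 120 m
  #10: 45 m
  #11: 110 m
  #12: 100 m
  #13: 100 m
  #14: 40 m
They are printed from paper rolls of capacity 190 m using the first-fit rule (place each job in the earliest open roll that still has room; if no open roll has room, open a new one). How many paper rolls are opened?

8

  35 → roll 1 (new)  [load 35/190]
  125 → roll 1  [load 160/190]
  100 → roll 2 (new)  [load 100/190]
  20 → roll 1  [load 180/190]
  125 → roll 3 (new)  [load 125/190]
  135 → roll 4 (new)  [load 135/190]
  30 → roll 2  [load 130/190]
  30 → roll 2  [load 160/190]
  120 → roll 5 (new)  [load 120/190]
  45 → roll 3  [load 170/190]
  110 → roll 6 (new)  [load 110/190]
  100 → roll 7 (new)  [load 100/190]
  100 → roll 8 (new)  [load 100/190]
  40 → roll 4  [load 175/190]
8 paper rolls opened.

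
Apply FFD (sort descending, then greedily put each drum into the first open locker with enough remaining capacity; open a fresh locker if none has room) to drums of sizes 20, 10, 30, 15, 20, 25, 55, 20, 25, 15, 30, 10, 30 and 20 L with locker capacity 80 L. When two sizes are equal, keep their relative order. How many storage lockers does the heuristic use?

Sorted descending: 55, 30, 30, 30, 25, 25, 20, 20, 20, 20, 15, 15, 10, 10.
  55 → locker 1 (new)  [load 55/80]
  30 → locker 2 (new)  [load 30/80]
  30 → locker 2  [load 60/80]
  30 → locker 3 (new)  [load 30/80]
  25 → locker 1  [load 80/80]
  25 → locker 3  [load 55/80]
  20 → locker 2  [load 80/80]
  20 → locker 3  [load 75/80]
  20 → locker 4 (new)  [load 20/80]
  20 → locker 4  [load 40/80]
  15 → locker 4  [load 55/80]
  15 → locker 4  [load 70/80]
  10 → locker 4  [load 80/80]
  10 → locker 5 (new)  [load 10/80]
5 storage lockers opened.

5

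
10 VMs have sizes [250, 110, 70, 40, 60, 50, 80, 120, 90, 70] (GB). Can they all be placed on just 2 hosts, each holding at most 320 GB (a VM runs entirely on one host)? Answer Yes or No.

Total = 940 GB; ⌈940/320⌉ = 3.
At least 3 hosts are required, but only 2 are allowed.

No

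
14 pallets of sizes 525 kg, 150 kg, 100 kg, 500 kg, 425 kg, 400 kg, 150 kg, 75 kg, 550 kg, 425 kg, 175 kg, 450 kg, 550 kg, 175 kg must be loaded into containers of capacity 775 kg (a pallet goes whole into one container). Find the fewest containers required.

8

Total = 550 + 550 + 525 + 500 + 450 + 425 + 425 + 400 + 175 + 175 + 150 + 150 + 100 + 75 = 4650 kg.
Lower bound: ⌈4650/775⌉ = 6 containers.
Also, 8 pallets each exceed 775/2 kg, and no two of those can share a container, so at least 8 containers are needed.
A packing using 8 containers:
  container 1: 550 + 175 = 725
  container 2: 550 + 175 = 725
  container 3: 525 + 150 + 100 = 775
  container 4: 500 + 150 + 75 = 725
  container 5: 450 = 450
  container 6: 425 = 425
  container 7: 425 = 425
  container 8: 400 = 400
This matches the lower bound, so 8 is optimal.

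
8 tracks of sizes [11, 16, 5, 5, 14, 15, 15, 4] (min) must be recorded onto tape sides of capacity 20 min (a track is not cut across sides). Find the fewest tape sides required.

5

Total = 16 + 15 + 15 + 14 + 11 + 5 + 5 + 4 = 85 min.
Lower bound: ⌈85/20⌉ = 5 tape sides.
A packing using 5 tape sides:
  side 1: 16 + 4 = 20
  side 2: 15 + 5 = 20
  side 3: 15 + 5 = 20
  side 4: 14 = 14
  side 5: 11 = 11
This matches the lower bound, so 5 is optimal.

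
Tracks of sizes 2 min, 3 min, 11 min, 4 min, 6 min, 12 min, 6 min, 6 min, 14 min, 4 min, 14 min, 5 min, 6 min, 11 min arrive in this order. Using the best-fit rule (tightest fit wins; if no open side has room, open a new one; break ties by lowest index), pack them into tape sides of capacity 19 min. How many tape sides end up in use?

6

  2 → side 1 (new)  [load 2/19]
  3 → side 1  [load 5/19]
  11 → side 1  [load 16/19]
  4 → side 2 (new)  [load 4/19]
  6 → side 2  [load 10/19]
  12 → side 3 (new)  [load 12/19]
  6 → side 3  [load 18/19]
  6 → side 2  [load 16/19]
  14 → side 4 (new)  [load 14/19]
  4 → side 4  [load 18/19]
  14 → side 5 (new)  [load 14/19]
  5 → side 5  [load 19/19]
  6 → side 6 (new)  [load 6/19]
  11 → side 6  [load 17/19]
6 tape sides opened.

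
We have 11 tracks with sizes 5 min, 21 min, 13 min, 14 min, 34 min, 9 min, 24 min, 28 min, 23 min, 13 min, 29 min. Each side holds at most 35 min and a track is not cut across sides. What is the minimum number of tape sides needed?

Total = 34 + 29 + 28 + 24 + 23 + 21 + 14 + 13 + 13 + 9 + 5 = 213 min.
Lower bound: ⌈213/35⌉ = 7 tape sides.
A packing using 7 tape sides:
  side 1: 34 = 34
  side 2: 29 + 5 = 34
  side 3: 28 = 28
  side 4: 24 + 9 = 33
  side 5: 23 = 23
  side 6: 21 + 14 = 35
  side 7: 13 + 13 = 26
This matches the lower bound, so 7 is optimal.

7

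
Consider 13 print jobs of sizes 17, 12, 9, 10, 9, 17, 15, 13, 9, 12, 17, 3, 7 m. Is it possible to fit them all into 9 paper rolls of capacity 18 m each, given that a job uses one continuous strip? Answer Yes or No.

No

Total = 150 m; ⌈150/18⌉ = 9.
The bound of 9 does not rule out 9, but exhaustive search shows no assignment into 9 paper rolls of capacity 18 m exists — the minimum is 10.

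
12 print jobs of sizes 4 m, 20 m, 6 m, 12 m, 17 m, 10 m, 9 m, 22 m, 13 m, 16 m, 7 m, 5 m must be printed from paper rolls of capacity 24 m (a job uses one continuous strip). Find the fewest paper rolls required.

7

Total = 22 + 20 + 17 + 16 + 13 + 12 + 10 + 9 + 7 + 6 + 5 + 4 = 141 m.
Lower bound: ⌈141/24⌉ = 6 paper rolls.
A packing using 7 paper rolls:
  roll 1: 22 = 22
  roll 2: 20 + 4 = 24
  roll 3: 17 + 7 = 24
  roll 4: 16 + 6 = 22
  roll 5: 13 + 10 = 23
  roll 6: 12 + 9 = 21
  roll 7: 5 = 5
No arrangement into 6 paper rolls stays within capacity, so 7 is optimal.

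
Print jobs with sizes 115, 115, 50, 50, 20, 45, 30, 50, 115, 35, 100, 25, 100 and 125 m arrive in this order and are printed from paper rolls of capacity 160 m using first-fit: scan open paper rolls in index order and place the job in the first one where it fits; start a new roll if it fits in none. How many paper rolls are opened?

8

  115 → roll 1 (new)  [load 115/160]
  115 → roll 2 (new)  [load 115/160]
  50 → roll 3 (new)  [load 50/160]
  50 → roll 3  [load 100/160]
  20 → roll 1  [load 135/160]
  45 → roll 2  [load 160/160]
  30 → roll 3  [load 130/160]
  50 → roll 4 (new)  [load 50/160]
  115 → roll 5 (new)  [load 115/160]
  35 → roll 4  [load 85/160]
  100 → roll 6 (new)  [load 100/160]
  25 → roll 1  [load 160/160]
  100 → roll 7 (new)  [load 100/160]
  125 → roll 8 (new)  [load 125/160]
8 paper rolls opened.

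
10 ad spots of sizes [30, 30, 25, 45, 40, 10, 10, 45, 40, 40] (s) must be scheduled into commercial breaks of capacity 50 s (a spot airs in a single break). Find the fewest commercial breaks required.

Total = 45 + 45 + 40 + 40 + 40 + 30 + 30 + 25 + 10 + 10 = 315 s.
Lower bound: ⌈315/50⌉ = 7 commercial breaks.
A packing using 8 commercial breaks:
  break 1: 45 = 45
  break 2: 45 = 45
  break 3: 40 + 10 = 50
  break 4: 40 + 10 = 50
  break 5: 40 = 40
  break 6: 30 = 30
  break 7: 30 = 30
  break 8: 25 = 25
No arrangement into 7 commercial breaks stays within capacity, so 8 is optimal.

8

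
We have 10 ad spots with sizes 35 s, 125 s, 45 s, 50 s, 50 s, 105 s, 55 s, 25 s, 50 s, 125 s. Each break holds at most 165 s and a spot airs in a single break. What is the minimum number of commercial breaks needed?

Total = 125 + 125 + 105 + 55 + 50 + 50 + 50 + 45 + 35 + 25 = 665 s.
Lower bound: ⌈665/165⌉ = 5 commercial breaks.
A packing using 5 commercial breaks:
  break 1: 125 + 35 = 160
  break 2: 125 + 25 = 150
  break 3: 105 + 55 = 160
  break 4: 50 + 50 + 50 = 150
  break 5: 45 = 45
This matches the lower bound, so 5 is optimal.

5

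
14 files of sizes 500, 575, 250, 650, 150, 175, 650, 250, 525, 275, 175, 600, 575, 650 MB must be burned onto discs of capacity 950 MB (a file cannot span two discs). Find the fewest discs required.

Total = 650 + 650 + 650 + 600 + 575 + 575 + 525 + 500 + 275 + 250 + 250 + 175 + 175 + 150 = 6000 MB.
Lower bound: ⌈6000/950⌉ = 7 discs.
Also, 8 files each exceed 475 MB, and no two of those can share a disc, so at least 8 discs are needed.
A packing using 8 discs:
  disc 1: 650 + 275 = 925
  disc 2: 650 + 250 = 900
  disc 3: 650 + 250 = 900
  disc 4: 600 + 175 + 175 = 950
  disc 5: 575 + 150 = 725
  disc 6: 575 = 575
  disc 7: 525 = 525
  disc 8: 500 = 500
This matches the lower bound, so 8 is optimal.

8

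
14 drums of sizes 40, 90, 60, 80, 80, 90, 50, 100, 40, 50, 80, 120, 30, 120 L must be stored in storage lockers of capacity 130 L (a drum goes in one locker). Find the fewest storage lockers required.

Total = 120 + 120 + 100 + 90 + 90 + 80 + 80 + 80 + 60 + 50 + 50 + 40 + 40 + 30 = 1030 L.
Lower bound: ⌈1030/130⌉ = 8 storage lockers.
A packing using 9 storage lockers:
  locker 1: 120 = 120
  locker 2: 120 = 120
  locker 3: 100 + 30 = 130
  locker 4: 90 + 40 = 130
  locker 5: 90 + 40 = 130
  locker 6: 80 + 50 = 130
  locker 7: 80 + 50 = 130
  locker 8: 80 = 80
  locker 9: 60 = 60
No arrangement into 8 storage lockers stays within capacity, so 9 is optimal.

9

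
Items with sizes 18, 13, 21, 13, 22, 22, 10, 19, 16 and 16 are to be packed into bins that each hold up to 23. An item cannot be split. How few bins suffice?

9

Total = 22 + 22 + 21 + 19 + 18 + 16 + 16 + 13 + 13 + 10 = 170.
Lower bound: ⌈170/23⌉ = 8 bins.
Also, 9 items each exceed 23/2, and no two of those can share a bin, so at least 9 bins are needed.
A packing using 9 bins:
  bin 1: 22 = 22
  bin 2: 22 = 22
  bin 3: 21 = 21
  bin 4: 19 = 19
  bin 5: 18 = 18
  bin 6: 16 = 16
  bin 7: 16 = 16
  bin 8: 13 + 10 = 23
  bin 9: 13 = 13
This matches the lower bound, so 9 is optimal.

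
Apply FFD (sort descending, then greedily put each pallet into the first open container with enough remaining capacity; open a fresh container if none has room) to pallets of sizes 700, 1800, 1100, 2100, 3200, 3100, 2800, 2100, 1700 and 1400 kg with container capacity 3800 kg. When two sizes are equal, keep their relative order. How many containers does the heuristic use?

6

Sorted descending: 3200, 3100, 2800, 2100, 2100, 1800, 1700, 1400, 1100, 700.
  3200 → container 1 (new)  [load 3200/3800]
  3100 → container 2 (new)  [load 3100/3800]
  2800 → container 3 (new)  [load 2800/3800]
  2100 → container 4 (new)  [load 2100/3800]
  2100 → container 5 (new)  [load 2100/3800]
  1800 → container 6 (new)  [load 1800/3800]
  1700 → container 4  [load 3800/3800]
  1400 → container 5  [load 3500/3800]
  1100 → container 6  [load 2900/3800]
  700 → container 2  [load 3800/3800]
6 containers opened.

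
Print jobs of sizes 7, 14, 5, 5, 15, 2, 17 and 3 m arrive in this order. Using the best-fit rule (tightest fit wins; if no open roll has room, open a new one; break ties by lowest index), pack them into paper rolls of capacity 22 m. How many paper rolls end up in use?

4

  7 → roll 1 (new)  [load 7/22]
  14 → roll 1  [load 21/22]
  5 → roll 2 (new)  [load 5/22]
  5 → roll 2  [load 10/22]
  15 → roll 3 (new)  [load 15/22]
  2 → roll 3  [load 17/22]
  17 → roll 4 (new)  [load 17/22]
  3 → roll 3  [load 20/22]
4 paper rolls opened.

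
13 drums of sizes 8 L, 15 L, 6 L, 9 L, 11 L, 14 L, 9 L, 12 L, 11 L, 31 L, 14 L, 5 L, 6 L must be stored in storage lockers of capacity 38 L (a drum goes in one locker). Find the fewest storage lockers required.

Total = 31 + 15 + 14 + 14 + 12 + 11 + 11 + 9 + 9 + 8 + 6 + 6 + 5 = 151 L.
Lower bound: ⌈151/38⌉ = 4 storage lockers.
A packing using 4 storage lockers:
  locker 1: 31 + 6 = 37
  locker 2: 15 + 14 + 9 = 38
  locker 3: 14 + 11 + 8 + 5 = 38
  locker 4: 12 + 11 + 9 + 6 = 38
This matches the lower bound, so 4 is optimal.

4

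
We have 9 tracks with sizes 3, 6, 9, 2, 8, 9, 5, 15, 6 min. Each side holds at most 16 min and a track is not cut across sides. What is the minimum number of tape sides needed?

5

Total = 15 + 9 + 9 + 8 + 6 + 6 + 5 + 3 + 2 = 63 min.
Lower bound: ⌈63/16⌉ = 4 tape sides.
A packing using 5 tape sides:
  side 1: 15 = 15
  side 2: 9 + 6 = 15
  side 3: 9 + 6 = 15
  side 4: 8 + 5 + 3 = 16
  side 5: 2 = 2
No arrangement into 4 tape sides stays within capacity, so 5 is optimal.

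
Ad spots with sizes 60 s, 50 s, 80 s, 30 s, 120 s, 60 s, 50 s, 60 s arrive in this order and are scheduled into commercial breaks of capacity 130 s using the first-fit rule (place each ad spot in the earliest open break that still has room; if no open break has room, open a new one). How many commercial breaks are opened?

5

  60 → break 1 (new)  [load 60/130]
  50 → break 1  [load 110/130]
  80 → break 2 (new)  [load 80/130]
  30 → break 2  [load 110/130]
  120 → break 3 (new)  [load 120/130]
  60 → break 4 (new)  [load 60/130]
  50 → break 4  [load 110/130]
  60 → break 5 (new)  [load 60/130]
5 commercial breaks opened.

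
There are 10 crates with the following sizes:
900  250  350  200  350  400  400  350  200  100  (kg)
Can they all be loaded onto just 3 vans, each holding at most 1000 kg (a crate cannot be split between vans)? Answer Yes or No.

Total = 3500 kg; ⌈3500/1000⌉ = 4.
At least 4 vans are required, but only 3 are allowed.

No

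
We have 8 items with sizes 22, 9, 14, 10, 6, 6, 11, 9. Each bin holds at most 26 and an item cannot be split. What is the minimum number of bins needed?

Total = 22 + 14 + 11 + 10 + 9 + 9 + 6 + 6 = 87.
Lower bound: ⌈87/26⌉ = 4 bins.
A packing using 4 bins:
  bin 1: 22 = 22
  bin 2: 14 + 11 = 25
  bin 3: 10 + 9 + 6 = 25
  bin 4: 9 + 6 = 15
This matches the lower bound, so 4 is optimal.

4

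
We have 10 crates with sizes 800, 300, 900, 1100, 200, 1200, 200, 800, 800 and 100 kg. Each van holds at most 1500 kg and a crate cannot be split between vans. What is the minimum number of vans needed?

6

Total = 1200 + 1100 + 900 + 800 + 800 + 800 + 300 + 200 + 200 + 100 = 6400 kg.
Lower bound: ⌈6400/1500⌉ = 5 vans.
Also, 6 crates each exceed 750 kg, and no two of those can share a van, so at least 6 vans are needed.
A packing using 6 vans:
  van 1: 1200 + 300 = 1500
  van 2: 1100 + 200 + 200 = 1500
  van 3: 900 + 100 = 1000
  van 4: 800 = 800
  van 5: 800 = 800
  van 6: 800 = 800
This matches the lower bound, so 6 is optimal.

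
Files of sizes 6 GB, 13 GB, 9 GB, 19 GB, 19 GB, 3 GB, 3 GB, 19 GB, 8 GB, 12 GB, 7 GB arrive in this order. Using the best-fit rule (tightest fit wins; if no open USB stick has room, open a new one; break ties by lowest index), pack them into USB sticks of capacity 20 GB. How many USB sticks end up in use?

7

  6 → USB stick 1 (new)  [load 6/20]
  13 → USB stick 1  [load 19/20]
  9 → USB stick 2 (new)  [load 9/20]
  19 → USB stick 3 (new)  [load 19/20]
  19 → USB stick 4 (new)  [load 19/20]
  3 → USB stick 2  [load 12/20]
  3 → USB stick 2  [load 15/20]
  19 → USB stick 5 (new)  [load 19/20]
  8 → USB stick 6 (new)  [load 8/20]
  12 → USB stick 6  [load 20/20]
  7 → USB stick 7 (new)  [load 7/20]
7 USB sticks opened.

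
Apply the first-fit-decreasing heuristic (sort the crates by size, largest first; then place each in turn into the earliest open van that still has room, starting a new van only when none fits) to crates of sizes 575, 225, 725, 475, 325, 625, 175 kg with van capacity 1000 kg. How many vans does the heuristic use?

Sorted descending: 725, 625, 575, 475, 325, 225, 175.
  725 → van 1 (new)  [load 725/1000]
  625 → van 2 (new)  [load 625/1000]
  575 → van 3 (new)  [load 575/1000]
  475 → van 4 (new)  [load 475/1000]
  325 → van 2  [load 950/1000]
  225 → van 1  [load 950/1000]
  175 → van 3  [load 750/1000]
4 vans opened.

4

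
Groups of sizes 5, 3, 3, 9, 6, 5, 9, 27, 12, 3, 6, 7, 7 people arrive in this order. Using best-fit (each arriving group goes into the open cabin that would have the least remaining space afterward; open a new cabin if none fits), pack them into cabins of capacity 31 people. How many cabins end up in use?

  5 → cabin 1 (new)  [load 5/31]
  3 → cabin 1  [load 8/31]
  3 → cabin 1  [load 11/31]
  9 → cabin 1  [load 20/31]
  6 → cabin 1  [load 26/31]
  5 → cabin 1  [load 31/31]
  9 → cabin 2 (new)  [load 9/31]
  27 → cabin 3 (new)  [load 27/31]
  12 → cabin 2  [load 21/31]
  3 → cabin 3  [load 30/31]
  6 → cabin 2  [load 27/31]
  7 → cabin 4 (new)  [load 7/31]
  7 → cabin 4  [load 14/31]
4 cabins opened.

4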